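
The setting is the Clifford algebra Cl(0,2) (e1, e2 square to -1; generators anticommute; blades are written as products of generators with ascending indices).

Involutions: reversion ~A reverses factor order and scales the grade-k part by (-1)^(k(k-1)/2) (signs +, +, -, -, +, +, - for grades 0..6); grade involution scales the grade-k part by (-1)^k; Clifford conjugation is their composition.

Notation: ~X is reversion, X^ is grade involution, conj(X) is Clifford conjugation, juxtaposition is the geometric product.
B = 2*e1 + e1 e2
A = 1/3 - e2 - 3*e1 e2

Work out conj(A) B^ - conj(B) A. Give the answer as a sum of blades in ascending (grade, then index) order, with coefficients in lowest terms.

first term: -3 + 1/3*e1 - 6*e2 + 7/3*e1 e2
second term: -3 - 5/3*e1 - 6*e2 + 5/3*e1 e2
Answer: 2*e1 + 2/3*e1 e2


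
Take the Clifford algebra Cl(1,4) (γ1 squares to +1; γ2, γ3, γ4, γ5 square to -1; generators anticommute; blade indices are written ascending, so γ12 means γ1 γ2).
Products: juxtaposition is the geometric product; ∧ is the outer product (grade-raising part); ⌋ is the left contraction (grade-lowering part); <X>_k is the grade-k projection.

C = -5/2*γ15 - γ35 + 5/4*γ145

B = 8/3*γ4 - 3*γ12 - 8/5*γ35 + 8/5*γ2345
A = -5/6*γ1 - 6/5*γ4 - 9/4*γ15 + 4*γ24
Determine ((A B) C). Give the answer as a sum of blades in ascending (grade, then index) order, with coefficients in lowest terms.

step 1: 16/5 - 49/6*γ2 + 18/5*γ13 - 128/9*γ14 + 27/4*γ25 + 32/5*γ35 + 18/5*γ124 + 4/3*γ135 + 6*γ145 + 48/25*γ235 - 48/25*γ345 - 18/5*γ1234 + 32/5*γ2345 - 4/3*γ12345
step 2: -11/10 + 4/3*γ1 + 48/25*γ2 + 10/3*γ3 + 423/25*γ4 - 160/9*γ5 + 135/8*γ12 + 68/5*γ13 - 22/5*γ15 - 61/12*γ23 - 32/5*γ24 - 9/2*γ25 + 5/3*γ34 + 29/5*γ35 - 320/9*γ45 - 64/5*γ123 + 469/48*γ124 - 245/12*γ125 + 94/5*γ134 + 4*γ145 - 10/3*γ234 + 11/3*γ235 - 9*γ245 - 9/2*γ345 + 68/5*γ1234 + 1657/120*γ1245 - 128/9*γ1345 - 9*γ2345 + 18/5*γ12345
Answer: -11/10 + 4/3*γ1 + 48/25*γ2 + 10/3*γ3 + 423/25*γ4 - 160/9*γ5 + 135/8*γ12 + 68/5*γ13 - 22/5*γ15 - 61/12*γ23 - 32/5*γ24 - 9/2*γ25 + 5/3*γ34 + 29/5*γ35 - 320/9*γ45 - 64/5*γ123 + 469/48*γ124 - 245/12*γ125 + 94/5*γ134 + 4*γ145 - 10/3*γ234 + 11/3*γ235 - 9*γ245 - 9/2*γ345 + 68/5*γ1234 + 1657/120*γ1245 - 128/9*γ1345 - 9*γ2345 + 18/5*γ12345


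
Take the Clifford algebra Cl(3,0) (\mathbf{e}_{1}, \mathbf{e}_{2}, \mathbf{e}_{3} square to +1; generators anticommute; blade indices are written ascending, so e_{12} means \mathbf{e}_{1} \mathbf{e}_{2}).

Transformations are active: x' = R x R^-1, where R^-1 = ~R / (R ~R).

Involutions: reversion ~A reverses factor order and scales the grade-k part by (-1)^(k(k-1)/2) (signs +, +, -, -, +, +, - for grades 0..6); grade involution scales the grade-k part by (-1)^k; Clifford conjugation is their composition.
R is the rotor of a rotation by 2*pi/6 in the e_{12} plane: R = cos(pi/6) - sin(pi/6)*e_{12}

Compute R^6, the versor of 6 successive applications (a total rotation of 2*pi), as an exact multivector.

Because a rotor carries half the rotation angle, composing 6 copies of this e_{12}-plane rotor multiplies the phase: 6*(pi/6) = \pi, hence R^6 = cos(\pi) - sin(\pi)*e_{12}.
cos(\pi) = -1 and sin(\pi) = 0, so R^6 = -1. The total rotation 2*pi is 1 full turn, so every vector returns to itself, yet the rotor is -1, on the OTHER sheet of the double cover (an odd number of 2*pi turns).
Answer: -1


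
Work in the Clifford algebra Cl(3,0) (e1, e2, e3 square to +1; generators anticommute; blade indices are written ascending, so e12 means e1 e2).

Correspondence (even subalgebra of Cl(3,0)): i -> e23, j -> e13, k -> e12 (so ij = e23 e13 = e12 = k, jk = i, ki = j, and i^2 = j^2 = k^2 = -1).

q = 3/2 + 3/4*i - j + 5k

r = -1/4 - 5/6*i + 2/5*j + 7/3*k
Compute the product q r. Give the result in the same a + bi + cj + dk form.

In blades: q = 3/2 + 5*e12 - e13 + 3/4*e23, r = -1/4 + 7/3*e12 + 2/5*e13 - 5/6*e23.
Distribute q over r term by term (generator squares from the signature, products reordered to ascending indices): (3/2)*r = -3/8 + 7/2*e12 + 3/5*e13 - 5/4*e23; (5*e12)*r = -35/3 - 5/4*e12 - 25/6*e13 - 2*e23; (-e13)*r = 2/5 - 5/6*e12 + 1/4*e13 - 7/3*e23; (3/4*e23)*r = 5/8 + 3/10*e12 - 7/4*e13 - 3/16*e23.
Sum: -661/60 + 103/60*e12 - 76/15*e13 - 277/48*e23; translating back through the correspondence:
Answer: -661/60 - 277/48*i - 76/15*j + 103/60*k


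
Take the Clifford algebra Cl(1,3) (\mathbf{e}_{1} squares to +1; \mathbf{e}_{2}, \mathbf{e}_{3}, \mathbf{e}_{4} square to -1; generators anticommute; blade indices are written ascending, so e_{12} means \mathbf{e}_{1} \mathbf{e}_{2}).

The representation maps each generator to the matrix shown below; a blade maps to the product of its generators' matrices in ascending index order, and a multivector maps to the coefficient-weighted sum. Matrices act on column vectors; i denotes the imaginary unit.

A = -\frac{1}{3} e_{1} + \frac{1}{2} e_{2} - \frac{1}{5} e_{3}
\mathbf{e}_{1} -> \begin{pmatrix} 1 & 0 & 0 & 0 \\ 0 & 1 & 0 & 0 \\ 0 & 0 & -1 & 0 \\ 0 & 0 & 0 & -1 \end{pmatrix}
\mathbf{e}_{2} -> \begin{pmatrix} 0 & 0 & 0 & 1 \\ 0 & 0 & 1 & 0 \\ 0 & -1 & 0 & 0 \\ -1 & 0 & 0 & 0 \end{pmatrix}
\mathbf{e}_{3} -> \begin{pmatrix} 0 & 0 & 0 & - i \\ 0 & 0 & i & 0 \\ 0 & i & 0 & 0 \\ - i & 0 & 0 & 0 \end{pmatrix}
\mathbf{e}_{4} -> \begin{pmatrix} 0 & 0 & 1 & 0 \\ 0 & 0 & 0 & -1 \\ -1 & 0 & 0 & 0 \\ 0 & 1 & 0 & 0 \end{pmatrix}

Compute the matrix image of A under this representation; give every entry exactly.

M = (-\frac{1}{3})*rho(e_{1}) + (\frac{1}{2})*rho(e_{2}) + (-\frac{1}{5})*rho(e_{3}), summed entrywise:
Answer: \begin{pmatrix} - \frac{1}{3} & 0 & 0 & \frac{1}{2} + \frac{i}{5} \\ 0 & - \frac{1}{3} & \frac{1}{2} - \frac{i}{5} & 0 \\ 0 & - \frac{1}{2} - \frac{i}{5} & \frac{1}{3} & 0 \\ - \frac{1}{2} + \frac{i}{5} & 0 & 0 & \frac{1}{3} \end{pmatrix}


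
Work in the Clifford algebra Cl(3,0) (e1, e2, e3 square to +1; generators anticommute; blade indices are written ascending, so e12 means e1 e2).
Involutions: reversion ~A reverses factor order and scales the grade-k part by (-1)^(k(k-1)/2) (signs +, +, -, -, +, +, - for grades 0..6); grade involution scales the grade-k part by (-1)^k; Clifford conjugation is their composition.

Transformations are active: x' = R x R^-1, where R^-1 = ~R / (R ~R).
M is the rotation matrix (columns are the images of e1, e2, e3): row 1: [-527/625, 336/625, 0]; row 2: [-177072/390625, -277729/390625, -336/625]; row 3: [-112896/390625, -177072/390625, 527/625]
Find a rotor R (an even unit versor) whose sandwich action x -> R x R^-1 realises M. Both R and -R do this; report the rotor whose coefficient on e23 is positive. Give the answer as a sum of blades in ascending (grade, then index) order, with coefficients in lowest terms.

Method: write R = a + b12*e12 + b13*e13 + b23*e23 with a^2 + b12^2 + b13^2 + b23^2 = 1 (so R^-1 = ~R). Expanding the columns R e_j ~R gives tr M = 4a^2 - 1 and, from the antisymmetric part, M21 - M12 = -4a*b12, M13 - M31 = 4a*b13, M32 - M23 = -4a*b23.
Here tr M = -277729/390625, so a^2 = (1 + tr M)/4 = 28224/390625 and a = ±168/625. Taking a = 168/625: M21 - M12 = -387072/390625, M13 - M31 = 112896/390625, M32 - M23 = 32928/390625, giving b12 = 576/625, b13 = 168/625, b23 = -49/625, i.e. R = 168/625 + 576/625*e12 + 168/625*e13 - 49/625*e23.
Its e23 coefficient is negative, so report the other preimage -R.
Answer: -168/625 - 576/625*e12 - 168/625*e13 + 49/625*e23. Why the constraint matters: R and -R act identically through the sandwich — M has trace -277729/390625 either way — so only the sign condition on e23 picks one of the two preimages.


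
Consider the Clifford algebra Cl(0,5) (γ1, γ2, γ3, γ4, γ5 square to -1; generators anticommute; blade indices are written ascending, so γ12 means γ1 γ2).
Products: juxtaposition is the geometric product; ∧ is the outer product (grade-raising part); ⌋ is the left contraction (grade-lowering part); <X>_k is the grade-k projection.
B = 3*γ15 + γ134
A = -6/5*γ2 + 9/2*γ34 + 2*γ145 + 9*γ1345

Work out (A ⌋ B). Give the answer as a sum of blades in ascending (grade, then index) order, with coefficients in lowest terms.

step 1: -9/2*γ1
Answer: -9/2*γ1


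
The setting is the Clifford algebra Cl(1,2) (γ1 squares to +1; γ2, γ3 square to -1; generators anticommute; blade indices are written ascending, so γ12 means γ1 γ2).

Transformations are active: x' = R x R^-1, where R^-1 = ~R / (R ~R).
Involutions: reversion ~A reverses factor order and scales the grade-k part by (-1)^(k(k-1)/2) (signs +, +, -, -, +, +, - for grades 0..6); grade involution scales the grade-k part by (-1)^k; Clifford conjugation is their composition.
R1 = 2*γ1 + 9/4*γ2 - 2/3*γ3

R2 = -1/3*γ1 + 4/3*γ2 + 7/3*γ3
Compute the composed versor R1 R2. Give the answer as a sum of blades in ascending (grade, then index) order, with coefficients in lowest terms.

Distribute over the terms of R1 (each basis-blade product reordered to ascending indices, repeated generators contracted through their squares):
(2*γ1) R2 = -2/3 + 8/3*γ12 + 14/3*γ13
(9/4*γ2) R2 = -3 + 3/4*γ12 + 21/4*γ23
(-2/3*γ3) R2 = 14/9 - 2/9*γ13 + 8/9*γ23
Summing the partial products and collecting blades:
Answer: -19/9 + 41/12*γ12 + 40/9*γ13 + 221/36*γ23


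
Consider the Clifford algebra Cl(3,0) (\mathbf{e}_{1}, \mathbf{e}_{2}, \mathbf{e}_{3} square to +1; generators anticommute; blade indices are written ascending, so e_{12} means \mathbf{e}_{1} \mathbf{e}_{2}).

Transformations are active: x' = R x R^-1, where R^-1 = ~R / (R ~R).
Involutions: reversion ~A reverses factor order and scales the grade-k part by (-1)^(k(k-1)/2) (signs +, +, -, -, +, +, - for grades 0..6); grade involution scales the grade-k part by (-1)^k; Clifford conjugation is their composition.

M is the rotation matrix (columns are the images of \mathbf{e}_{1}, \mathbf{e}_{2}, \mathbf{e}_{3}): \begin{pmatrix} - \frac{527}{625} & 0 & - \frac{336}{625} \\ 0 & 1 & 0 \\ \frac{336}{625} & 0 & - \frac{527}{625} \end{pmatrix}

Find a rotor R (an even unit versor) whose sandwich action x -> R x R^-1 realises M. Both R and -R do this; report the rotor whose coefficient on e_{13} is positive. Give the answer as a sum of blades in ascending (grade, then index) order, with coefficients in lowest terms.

Method: write R = a + b12*e_{12} + b13*e_{13} + b23*e_{23} with a^2 + b12^2 + b13^2 + b23^2 = 1 (so R^-1 = ~R). Expanding the columns R e_j ~R gives tr M = 4a^2 - 1 and, from the antisymmetric part, M21 - M12 = -4a*b12, M13 - M31 = 4a*b13, M32 - M23 = -4a*b23.
Here tr M = -\frac{429}{625}, so a^2 = (1 + tr M)/4 = \frac{49}{625} and a = ±\frac{7}{25}. Taking a = \frac{7}{25}: M21 - M12 = 0, M13 - M31 = -\frac{672}{625}, M32 - M23 = 0, giving b12 = 0, b13 = -\frac{24}{25}, b23 = 0, i.e. R = \frac{7}{25} - \frac{24}{25} e_{13}.
Its e_{13} coefficient is negative, so report the other preimage -R.
Answer: -\frac{7}{25} + \frac{24}{25} e_{13}. Recall the cover is two-to-one: with M of trace -\frac{429}{625}, both preimages act alike, and the stated e_{13} sign chooses the sheet.


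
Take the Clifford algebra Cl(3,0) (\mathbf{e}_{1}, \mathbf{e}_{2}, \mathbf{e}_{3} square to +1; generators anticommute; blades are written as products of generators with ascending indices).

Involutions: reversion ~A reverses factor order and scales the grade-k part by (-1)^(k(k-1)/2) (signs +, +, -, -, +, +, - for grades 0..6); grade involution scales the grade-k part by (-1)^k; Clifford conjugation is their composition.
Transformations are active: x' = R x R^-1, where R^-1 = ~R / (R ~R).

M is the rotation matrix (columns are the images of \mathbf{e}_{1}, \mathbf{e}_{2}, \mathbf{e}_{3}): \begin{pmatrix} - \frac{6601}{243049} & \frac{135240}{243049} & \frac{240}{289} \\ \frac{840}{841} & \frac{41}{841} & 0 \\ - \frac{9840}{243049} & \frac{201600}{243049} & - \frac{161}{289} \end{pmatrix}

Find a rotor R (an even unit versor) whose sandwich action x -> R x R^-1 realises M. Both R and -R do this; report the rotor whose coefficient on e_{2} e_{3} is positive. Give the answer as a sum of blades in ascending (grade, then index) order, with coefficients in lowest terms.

Method: write R = a + b12*e_{1} e_{2} + b13*e_{1} e_{3} + b23*e_{2} e_{3} with a^2 + b12^2 + b13^2 + b23^2 = 1 (so R^-1 = ~R). Expanding the columns R e_j ~R gives tr M = 4a^2 - 1 and, from the antisymmetric part, M21 - M12 = -4a*b12, M13 - M31 = 4a*b13, M32 - M23 = -4a*b23.
Here tr M = -\frac{130153}{243049}, so a^2 = (1 + tr M)/4 = \frac{28224}{243049} and a = ±\frac{168}{493}. Taking a = \frac{168}{493}: M21 - M12 = \frac{107520}{243049}, M13 - M31 = \frac{211680}{243049}, M32 - M23 = \frac{201600}{243049}, giving b12 = -\frac{160}{493}, b13 = \frac{315}{493}, b23 = -\frac{300}{493}, i.e. R = \frac{168}{493} - \frac{160}{493} e_{1} e_{2} + \frac{315}{493} e_{1} e_{3} - \frac{300}{493} e_{2} e_{3}.
Its e_{2} e_{3} coefficient is negative, so report the other preimage -R.
Answer: -\frac{168}{493} + \frac{160}{493} e_{1} e_{2} - \frac{315}{493} e_{1} e_{3} + \frac{300}{493} e_{2} e_{3}. Uniqueness: Spin(3) -> SO(3) maps R and -R to the same rotation of trace -\frac{130153}{243049}; fixing the sign of the e_{2} e_{3} coefficient removes the ambiguity.


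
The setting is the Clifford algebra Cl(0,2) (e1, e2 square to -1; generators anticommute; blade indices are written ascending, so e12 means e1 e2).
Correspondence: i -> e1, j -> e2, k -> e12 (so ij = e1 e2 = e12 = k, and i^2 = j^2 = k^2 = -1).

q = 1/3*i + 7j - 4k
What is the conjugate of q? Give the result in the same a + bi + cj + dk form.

In blades: q = 1/3*e1 + 7*e2 - 4*e12.
Conjugation here is Clifford conjugation: the scalar is fixed and the grade-1 and grade-2 blades all flip sign, giving -1/3*e1 - 7*e2 + 4*e12; translating back:
Answer: -1/3*i - 7j + 4k


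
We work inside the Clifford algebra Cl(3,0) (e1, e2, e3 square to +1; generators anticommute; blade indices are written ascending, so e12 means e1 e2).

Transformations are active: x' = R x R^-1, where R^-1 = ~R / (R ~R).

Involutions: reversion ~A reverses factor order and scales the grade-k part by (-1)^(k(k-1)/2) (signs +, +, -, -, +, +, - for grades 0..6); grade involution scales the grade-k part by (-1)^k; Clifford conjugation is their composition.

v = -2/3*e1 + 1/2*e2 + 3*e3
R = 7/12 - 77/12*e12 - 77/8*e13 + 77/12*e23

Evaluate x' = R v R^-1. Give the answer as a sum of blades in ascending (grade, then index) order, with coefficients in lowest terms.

~R = 7/12 + 77/12*e12 + 77/8*e13 - 77/12*e23, and R ~R = 11221/64, so R^-1 = ~R / (11221/64).
R v = -1169/36*e1 + 1099/72*e2 - 63/8*e3 - 2695/144*e123
Answer: -5684/6183*e1 - 30337/12366*e2 - 10403/6183*e3


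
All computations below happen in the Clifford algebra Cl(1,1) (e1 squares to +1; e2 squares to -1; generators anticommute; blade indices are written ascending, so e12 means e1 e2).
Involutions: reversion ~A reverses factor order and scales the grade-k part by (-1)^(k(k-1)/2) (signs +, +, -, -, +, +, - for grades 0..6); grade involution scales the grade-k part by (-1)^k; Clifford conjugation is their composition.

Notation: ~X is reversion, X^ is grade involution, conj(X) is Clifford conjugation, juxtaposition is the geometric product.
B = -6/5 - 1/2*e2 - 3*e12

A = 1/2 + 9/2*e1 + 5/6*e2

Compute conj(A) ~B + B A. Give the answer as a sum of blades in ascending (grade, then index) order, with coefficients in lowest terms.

first term: -61/60 + 29/10*e1 - 51/4*e2 + 15/4*e12
second term: -11/60 - 29/10*e1 + 49/4*e2 + 3/4*e12
Answer: -6/5 - 1/2*e2 + 9/2*e12


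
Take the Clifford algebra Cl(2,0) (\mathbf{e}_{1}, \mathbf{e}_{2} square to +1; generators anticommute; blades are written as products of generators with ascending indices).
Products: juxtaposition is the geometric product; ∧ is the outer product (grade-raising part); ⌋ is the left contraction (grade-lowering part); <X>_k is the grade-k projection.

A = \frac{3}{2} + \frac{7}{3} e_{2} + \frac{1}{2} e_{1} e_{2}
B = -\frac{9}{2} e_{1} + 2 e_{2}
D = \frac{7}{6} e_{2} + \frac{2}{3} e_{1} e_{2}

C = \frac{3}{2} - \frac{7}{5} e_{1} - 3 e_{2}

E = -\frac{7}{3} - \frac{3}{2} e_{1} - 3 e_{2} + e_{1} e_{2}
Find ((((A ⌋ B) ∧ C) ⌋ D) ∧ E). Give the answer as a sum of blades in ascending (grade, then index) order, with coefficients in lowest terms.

step 1: \frac{14}{3} - \frac{27}{4} e_{1} + 3 e_{2}
step 2: 7 - \frac{1999}{120} e_{1} - \frac{19}{2} e_{2} + \frac{489}{20} e_{1} e_{2}
step 3: -\frac{1643}{60} + \frac{19}{3} e_{1} - \frac{529}{180} e_{2} + \frac{14}{3} e_{1} e_{2}
step 4: \frac{11501}{180} + \frac{9467}{360} e_{1} + \frac{12016}{135} e_{2} - \frac{4441}{72} e_{1} e_{2}
Answer: \frac{11501}{180} + \frac{9467}{360} e_{1} + \frac{12016}{135} e_{2} - \frac{4441}{72} e_{1} e_{2}


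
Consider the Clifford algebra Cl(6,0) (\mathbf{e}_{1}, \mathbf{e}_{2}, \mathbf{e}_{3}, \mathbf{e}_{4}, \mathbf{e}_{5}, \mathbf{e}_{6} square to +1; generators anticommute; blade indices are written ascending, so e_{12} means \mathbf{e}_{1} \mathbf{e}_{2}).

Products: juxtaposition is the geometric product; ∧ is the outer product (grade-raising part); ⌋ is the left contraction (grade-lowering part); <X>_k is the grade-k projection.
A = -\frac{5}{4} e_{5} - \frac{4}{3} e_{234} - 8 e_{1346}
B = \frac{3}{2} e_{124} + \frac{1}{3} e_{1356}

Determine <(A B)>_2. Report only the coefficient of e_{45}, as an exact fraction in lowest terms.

step 1: 2 e_{13} - \frac{8}{3} e_{45} - \frac{5}{12} e_{136} + 12 e_{236} + \frac{15}{8} e_{1245} - \frac{4}{9} e_{12456}
step 2: 2 e_{13} - \frac{8}{3} e_{45}
Answer: -\frac{8}{3}


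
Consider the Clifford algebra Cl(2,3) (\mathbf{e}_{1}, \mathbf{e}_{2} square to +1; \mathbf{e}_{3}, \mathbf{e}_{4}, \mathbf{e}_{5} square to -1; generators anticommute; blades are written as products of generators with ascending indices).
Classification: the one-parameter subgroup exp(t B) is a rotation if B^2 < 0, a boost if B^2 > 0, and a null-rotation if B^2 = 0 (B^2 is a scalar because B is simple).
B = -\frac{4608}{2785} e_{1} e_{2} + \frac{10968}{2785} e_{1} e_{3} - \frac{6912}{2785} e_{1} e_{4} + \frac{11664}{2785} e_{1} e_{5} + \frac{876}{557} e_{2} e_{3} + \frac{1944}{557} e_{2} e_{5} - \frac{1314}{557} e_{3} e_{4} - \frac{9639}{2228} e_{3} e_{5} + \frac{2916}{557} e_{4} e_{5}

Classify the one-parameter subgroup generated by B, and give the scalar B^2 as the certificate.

B^2 term by term: the squares give (-\frac{4608}{2785})^2*(e_{1} e_{2})^2 + (\frac{10968}{2785})^2*(e_{1} e_{3})^2 + (-\frac{6912}{2785})^2*(e_{1} e_{4})^2 + (\frac{11664}{2785})^2*(e_{1} e_{5})^2 + (\frac{876}{557})^2*(e_{2} e_{3})^2 + (\frac{1944}{557})^2*(e_{2} e_{5})^2 + (-\frac{1314}{557})^2*(e_{3} e_{4})^2 + (-\frac{9639}{2228})^2*(e_{3} e_{5})^2 + (\frac{2916}{557})^2*(e_{4} e_{5})^2 = \frac{21233664}{7756225}*(-1) + \frac{120297024}{7756225}*(+1) + \frac{47775744}{7756225}*(+1) + \frac{136048896}{7756225}*(+1) + \frac{767376}{310249}*(+1) + \frac{3779136}{310249}*(+1) + \frac{1726596}{310249}*(-1) + \frac{92910321}{4963984}*(-1) + \frac{8503056}{310249}*(-1) = -\frac{9}{16} (each basis 2-blade squares to minus the product of its generators' squares); cross terms between blades sharing an index anticommute and cancel; the commuting (index-disjoint) pairs give grade-4 terms 2*c*c'*(blade product), which cancel blade by blade — e_{1} e_{2} e_{3} e_{4}: \frac{12109824}{1551245} - \frac{12109824}{1551245} = 0; e_{1} e_{2} e_{3} e_{5}: \frac{22208256}{1551245} - \frac{42643584}{1551245} + \frac{20435328}{1551245} = 0; e_{1} e_{2} e_{4} e_{5}: -\frac{26873856}{1551245} + \frac{26873856}{1551245} = 0; e_{1} e_{3} e_{4} e_{5}: \frac{63965376}{1551245} - \frac{33312384}{1551245} - \frac{30652992}{1551245} = 0; e_{2} e_{3} e_{4} e_{5}: \frac{5108832}{310249} - \frac{5108832}{310249} = 0 — confirming B is simple. So B^2 = -\frac{9}{16}.
Answer: rotation, certificate B^2 = -\frac{9}{16}. The invariant at work: B^2 = -\frac{9}{16} is unchanged by conjugation, hence its sign classifies the subgroup whatever basis B is written in.


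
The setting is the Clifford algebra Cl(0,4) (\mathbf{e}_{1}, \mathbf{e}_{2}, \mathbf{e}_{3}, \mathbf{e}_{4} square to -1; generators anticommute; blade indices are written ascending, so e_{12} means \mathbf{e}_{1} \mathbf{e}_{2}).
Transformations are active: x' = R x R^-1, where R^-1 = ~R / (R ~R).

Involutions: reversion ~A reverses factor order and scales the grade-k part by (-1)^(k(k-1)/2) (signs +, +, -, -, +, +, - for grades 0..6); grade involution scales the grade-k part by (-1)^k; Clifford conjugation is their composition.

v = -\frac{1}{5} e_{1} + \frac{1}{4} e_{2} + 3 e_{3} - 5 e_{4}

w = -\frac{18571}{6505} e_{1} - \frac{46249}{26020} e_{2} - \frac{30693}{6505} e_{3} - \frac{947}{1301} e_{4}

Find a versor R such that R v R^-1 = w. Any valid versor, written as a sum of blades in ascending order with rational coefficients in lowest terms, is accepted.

Construction: equal norms (both -\frac{13641}{400}) license R = v + w = -\frac{19872}{6505} e_{1} - \frac{9936}{6505} e_{2} - \frac{11178}{6505} e_{3} - \frac{7452}{1301} e_{4} — nothing changes along that direction, while (v - w)/2 changes sign, so v maps onto w.
Answer: -\frac{19872}{6505} e_{1} - \frac{9936}{6505} e_{2} - \frac{11178}{6505} e_{3} - \frac{7452}{1301} e_{4}


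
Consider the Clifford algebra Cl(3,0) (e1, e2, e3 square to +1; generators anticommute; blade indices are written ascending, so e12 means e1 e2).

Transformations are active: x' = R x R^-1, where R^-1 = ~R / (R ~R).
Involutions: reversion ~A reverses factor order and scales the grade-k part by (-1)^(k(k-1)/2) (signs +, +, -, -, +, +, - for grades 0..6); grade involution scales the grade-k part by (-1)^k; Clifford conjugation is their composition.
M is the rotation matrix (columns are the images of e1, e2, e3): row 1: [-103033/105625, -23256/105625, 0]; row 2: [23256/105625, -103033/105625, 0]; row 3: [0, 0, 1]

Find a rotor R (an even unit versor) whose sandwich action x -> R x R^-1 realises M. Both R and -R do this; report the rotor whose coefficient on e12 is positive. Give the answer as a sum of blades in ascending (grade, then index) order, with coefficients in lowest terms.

Method: write R = a + b12*e12 + b13*e13 + b23*e23 with a^2 + b12^2 + b13^2 + b23^2 = 1 (so R^-1 = ~R). Expanding the columns R e_j ~R gives tr M = 4a^2 - 1 and, from the antisymmetric part, M21 - M12 = -4a*b12, M13 - M31 = 4a*b13, M32 - M23 = -4a*b23.
Here tr M = -100441/105625, so a^2 = (1 + tr M)/4 = 1296/105625 and a = ±36/325. Taking a = 36/325: M21 - M12 = 46512/105625, M13 - M31 = 0, M32 - M23 = 0, giving b12 = -323/325, b13 = 0, b23 = 0, i.e. R = 36/325 - 323/325*e12.
Its e12 coefficient is negative, so report the other preimage -R.
Answer: -36/325 + 323/325*e12. Recall the cover is two-to-one: with M of trace -100441/105625, both preimages act alike, and the stated e12 sign chooses the sheet.


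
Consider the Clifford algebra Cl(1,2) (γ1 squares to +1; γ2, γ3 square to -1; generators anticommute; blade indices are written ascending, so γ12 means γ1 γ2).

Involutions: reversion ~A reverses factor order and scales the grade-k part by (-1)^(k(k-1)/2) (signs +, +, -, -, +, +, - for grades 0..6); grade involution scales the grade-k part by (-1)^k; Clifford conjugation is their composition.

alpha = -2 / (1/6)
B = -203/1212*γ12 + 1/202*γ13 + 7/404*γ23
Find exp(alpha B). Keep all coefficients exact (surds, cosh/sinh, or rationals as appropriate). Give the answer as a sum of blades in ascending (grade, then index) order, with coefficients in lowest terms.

B^2 term by term: the squares give (-203/1212)^2*(γ12)^2 + (1/202)^2*(γ13)^2 + (7/404)^2*(γ23)^2 = 41209/1468944*(+1) + 1/40804*(+1) + 49/163216*(-1) = 1/36 (each basis 2-blade squares to minus the product of its generators' squares); cross terms between blades sharing an index anticommute and cancel. So B^2 = 1/36.
B^2 = 1/36 — the series telescopes hyperbolically here: l = 1/6, alpha*l = -2, so exp(alpha B) = cosh(-2) + (sinh(-2)/(1/6))*B = cosh(2) + (-6*sinh(2))*B.
Answer: cosh(2) + 203*sinh(2)/202*γ12 - 3*sinh(2)/101*γ13 - 21*sinh(2)/202*γ23


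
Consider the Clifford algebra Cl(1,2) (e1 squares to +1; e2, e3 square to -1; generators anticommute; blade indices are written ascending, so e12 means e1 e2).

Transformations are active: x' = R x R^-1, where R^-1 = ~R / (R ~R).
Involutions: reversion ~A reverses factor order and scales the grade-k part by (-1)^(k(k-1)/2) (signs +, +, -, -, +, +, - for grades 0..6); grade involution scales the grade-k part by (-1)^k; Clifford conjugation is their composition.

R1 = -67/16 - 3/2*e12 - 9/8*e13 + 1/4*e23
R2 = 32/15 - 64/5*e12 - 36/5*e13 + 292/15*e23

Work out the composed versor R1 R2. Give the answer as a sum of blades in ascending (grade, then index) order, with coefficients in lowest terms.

Distribute over the terms of R1 (each basis-blade product reordered to ascending indices, repeated generators contracted through their squares):
(-67/16) R2 = -134/15 + 268/5*e12 + 603/20*e13 - 4891/60*e23
(-3/2*e12) R2 = 96/5 - 16/5*e12 + 146/5*e13 - 54/5*e23
(-9/8*e13) R2 = 81/10 - 219/10*e12 - 12/5*e13 + 72/5*e23
(1/4*e23) R2 = -73/15 + 9/5*e12 - 16/5*e13 + 8/15*e23
Summing the partial products and collecting blades:
Answer: 27/2 + 303/10*e12 + 215/4*e13 - 4643/60*e23


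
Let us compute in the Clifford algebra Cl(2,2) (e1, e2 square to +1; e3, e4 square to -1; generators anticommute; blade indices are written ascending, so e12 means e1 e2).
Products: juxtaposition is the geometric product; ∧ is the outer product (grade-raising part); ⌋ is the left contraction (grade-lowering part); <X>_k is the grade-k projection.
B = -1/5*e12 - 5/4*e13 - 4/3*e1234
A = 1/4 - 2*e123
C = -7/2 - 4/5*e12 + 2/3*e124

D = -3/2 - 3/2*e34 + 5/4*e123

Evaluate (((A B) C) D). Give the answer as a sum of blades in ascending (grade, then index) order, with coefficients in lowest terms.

step 1: -5/2*e2 - 2/5*e3 + 8/3*e4 - 1/20*e12 - 5/16*e13 - 1/3*e1234
step 2: -1/25 - 2*e1 + 35/4*e2 + 53/45*e3 - 93/10*e4 - 577/360*e12 + 35/32*e13 + 5/3*e14 + 1/4*e23 - 4/15*e34 + 8/25*e123 - 32/15*e124 - 5/24*e234 + 9/10*e1234
step 3: 3/50 + 53/16*e1 - 1895/128*e2 + 20429/1440*e3 + 1751/120*e4 + 1643/720*e12 - 965/64*e13 - 115/192*e14 - 23/8*e23 + 3/8*e24 - 331/150*e34 + 267/100*e123 + 251/75*e124 + 3*e134 - 715/48*e234 + 3043/240*e1234
Answer: 3/50 + 53/16*e1 - 1895/128*e2 + 20429/1440*e3 + 1751/120*e4 + 1643/720*e12 - 965/64*e13 - 115/192*e14 - 23/8*e23 + 3/8*e24 - 331/150*e34 + 267/100*e123 + 251/75*e124 + 3*e134 - 715/48*e234 + 3043/240*e1234


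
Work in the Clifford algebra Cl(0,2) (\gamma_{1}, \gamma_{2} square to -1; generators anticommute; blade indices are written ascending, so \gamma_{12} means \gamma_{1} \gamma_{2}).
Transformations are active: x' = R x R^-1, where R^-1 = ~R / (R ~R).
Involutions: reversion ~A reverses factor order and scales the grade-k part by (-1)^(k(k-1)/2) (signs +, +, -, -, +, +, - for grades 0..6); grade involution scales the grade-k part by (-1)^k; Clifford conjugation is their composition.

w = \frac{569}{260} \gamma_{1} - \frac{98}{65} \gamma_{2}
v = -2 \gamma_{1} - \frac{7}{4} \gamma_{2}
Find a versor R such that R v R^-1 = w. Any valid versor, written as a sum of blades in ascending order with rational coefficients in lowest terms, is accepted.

Here q(v) = q(w) = -\frac{113}{16}; the classical choice R = v + w = \frac{49}{260} \gamma_{1} - \frac{847}{260} \gamma_{2} then realises v -> w under the sandwich.
Answer: \frac{49}{260} \gamma_{1} - \frac{847}{260} \gamma_{2}


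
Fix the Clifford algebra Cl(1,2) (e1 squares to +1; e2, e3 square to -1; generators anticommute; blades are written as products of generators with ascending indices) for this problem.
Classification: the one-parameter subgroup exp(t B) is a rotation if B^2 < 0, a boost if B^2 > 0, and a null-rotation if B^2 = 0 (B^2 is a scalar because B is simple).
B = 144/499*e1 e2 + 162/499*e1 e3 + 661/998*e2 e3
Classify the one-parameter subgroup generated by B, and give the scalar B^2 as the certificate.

B^2 term by term: the squares give (144/499)^2*(e1 e2)^2 + (162/499)^2*(e1 e3)^2 + (661/998)^2*(e2 e3)^2 = 20736/249001*(+1) + 26244/249001*(+1) + 436921/996004*(-1) = -1/4 (each basis 2-blade squares to minus the product of its generators' squares); cross terms between blades sharing an index anticommute and cancel. So B^2 = -1/4.
Answer: rotation, certificate B^2 = -1/4. The scalar -1/4 is the complete invariant here: its sign names the subgroup type.


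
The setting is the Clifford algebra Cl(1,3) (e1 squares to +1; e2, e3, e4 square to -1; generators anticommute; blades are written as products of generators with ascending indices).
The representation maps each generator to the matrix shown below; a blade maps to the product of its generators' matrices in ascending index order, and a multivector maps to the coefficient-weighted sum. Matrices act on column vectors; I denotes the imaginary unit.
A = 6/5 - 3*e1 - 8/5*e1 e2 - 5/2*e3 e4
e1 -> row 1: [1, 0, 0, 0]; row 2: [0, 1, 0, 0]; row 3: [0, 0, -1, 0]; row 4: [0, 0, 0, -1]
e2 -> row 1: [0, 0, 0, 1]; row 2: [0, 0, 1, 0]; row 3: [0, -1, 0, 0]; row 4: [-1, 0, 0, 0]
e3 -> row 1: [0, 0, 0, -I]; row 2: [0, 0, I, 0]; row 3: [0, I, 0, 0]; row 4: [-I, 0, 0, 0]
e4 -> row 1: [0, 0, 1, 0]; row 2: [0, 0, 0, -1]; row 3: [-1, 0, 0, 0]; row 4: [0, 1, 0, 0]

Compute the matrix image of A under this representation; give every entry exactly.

Bivector images (products of the table entries): rho(e1 e2) = rho(e1)rho(e2) = row 1: [0, 0, 0, 1]; row 2: [0, 0, 1, 0]; row 3: [0, 1, 0, 0]; row 4: [1, 0, 0, 0]; rho(e3 e4) = rho(e3)rho(e4) = row 1: [0, -I, 0, 0]; row 2: [-I, 0, 0, 0]; row 3: [0, 0, 0, -I]; row 4: [0, 0, -I, 0].
M = (6/5)*1 + (-3)*rho(e1) + (-8/5)*rho(e1 e2) + (-5/2)*rho(e3 e4), summed entrywise (1 is the identity matrix):
Answer: row 1: [-9/5, 5*I/2, 0, -8/5]; row 2: [5*I/2, -9/5, -8/5, 0]; row 3: [0, -8/5, 21/5, 5*I/2]; row 4: [-8/5, 0, 5*I/2, 21/5]


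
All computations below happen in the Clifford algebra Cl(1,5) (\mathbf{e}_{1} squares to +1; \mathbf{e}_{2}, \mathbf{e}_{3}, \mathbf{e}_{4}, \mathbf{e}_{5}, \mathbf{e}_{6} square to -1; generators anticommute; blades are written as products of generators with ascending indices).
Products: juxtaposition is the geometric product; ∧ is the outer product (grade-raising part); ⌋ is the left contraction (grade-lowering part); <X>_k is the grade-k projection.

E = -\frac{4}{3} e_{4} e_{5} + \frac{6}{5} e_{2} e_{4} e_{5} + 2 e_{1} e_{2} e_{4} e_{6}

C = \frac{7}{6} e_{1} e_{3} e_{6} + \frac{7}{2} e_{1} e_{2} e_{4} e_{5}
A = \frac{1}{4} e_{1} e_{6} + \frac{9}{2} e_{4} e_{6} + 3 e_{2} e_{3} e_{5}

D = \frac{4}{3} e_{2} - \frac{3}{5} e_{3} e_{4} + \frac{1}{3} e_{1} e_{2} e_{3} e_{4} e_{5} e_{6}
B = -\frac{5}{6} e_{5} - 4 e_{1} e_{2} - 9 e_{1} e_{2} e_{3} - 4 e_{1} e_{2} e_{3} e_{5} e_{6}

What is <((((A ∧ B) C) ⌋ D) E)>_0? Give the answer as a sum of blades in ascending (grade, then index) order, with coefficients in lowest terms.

step 1: \frac{5}{24} e_{1} e_{5} e_{6} + \frac{15}{4} e_{4} e_{5} e_{6} - 18 e_{1} e_{2} e_{4} e_{6} - \frac{81}{2} e_{1} e_{2} e_{3} e_{4} e_{6}
step 2: -\frac{189}{4} e_{2} e_{4} - \frac{35}{144} e_{3} e_{5} + 63 e_{5} e_{6} - \frac{105}{8} e_{1} e_{2} e_{6} - 21 e_{2} e_{3} e_{4} + \frac{35}{48} e_{2} e_{4} e_{6} + \frac{567}{4} e_{3} e_{5} e_{6} - \frac{35}{8} e_{1} e_{3} e_{4} e_{5}
step 3: -\frac{35}{24} e_{2} e_{6} + \frac{189}{4} e_{1} e_{2} e_{4} + \frac{35}{144} e_{1} e_{3} e_{5} + 7 e_{1} e_{5} e_{6} - \frac{35}{8} e_{3} e_{4} e_{5} - 21 e_{1} e_{2} e_{3} e_{4} - \frac{35}{432} e_{1} e_{2} e_{4} e_{6} - \frac{63}{4} e_{1} e_{3} e_{5} e_{6}
step 4: \frac{35}{216} - \frac{35}{6} e_{3} - \frac{189}{2} e_{6} - \frac{35}{12} e_{1} e_{4} - \frac{567}{10} e_{1} e_{5} - \frac{21}{4} e_{2} e_{3} + 42 e_{3} e_{6} + 63 e_{1} e_{2} e_{5} - \frac{35}{108} e_{1} e_{3} e_{4} - \frac{126}{5} e_{1} e_{3} e_{5} - \frac{28}{3} e_{1} e_{4} e_{6} - \frac{7}{72} e_{1} e_{5} e_{6} - 14 e_{2} e_{4} e_{5} - \frac{7}{4} e_{4} e_{5} e_{6} + \frac{7}{24} e_{1} e_{2} e_{3} e_{4} - 28 e_{1} e_{2} e_{3} e_{5} + \frac{42}{5} e_{1} e_{2} e_{4} e_{6} - \frac{35}{324} e_{1} e_{2} e_{5} e_{6} + 21 e_{1} e_{3} e_{4} e_{6} + \frac{63}{2} e_{2} e_{3} e_{4} e_{5} + \frac{35}{18} e_{2} e_{4} e_{5} e_{6} + \frac{189}{10} e_{1} e_{2} e_{3} e_{4} e_{6} - \frac{35}{4} e_{1} e_{2} e_{3} e_{5} e_{6} - \frac{35}{72} e_{2} e_{3} e_{4} e_{5} e_{6}
step 5: \frac{35}{216}
Answer: \frac{35}{216}


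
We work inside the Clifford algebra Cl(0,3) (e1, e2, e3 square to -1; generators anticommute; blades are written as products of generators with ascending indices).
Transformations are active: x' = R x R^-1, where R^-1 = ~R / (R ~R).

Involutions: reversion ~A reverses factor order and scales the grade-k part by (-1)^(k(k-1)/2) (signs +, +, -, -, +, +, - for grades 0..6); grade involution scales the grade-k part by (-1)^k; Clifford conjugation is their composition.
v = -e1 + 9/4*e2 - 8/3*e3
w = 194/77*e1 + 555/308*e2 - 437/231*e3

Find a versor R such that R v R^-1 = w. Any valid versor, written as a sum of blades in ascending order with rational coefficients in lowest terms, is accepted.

Construction: equal norms (both -1897/144) license R = v + w = 117/77*e1 + 312/77*e2 - 351/77*e3 — nothing changes along that direction, while (v - w)/2 changes sign, so v maps onto w.
Answer: 117/77*e1 + 312/77*e2 - 351/77*e3


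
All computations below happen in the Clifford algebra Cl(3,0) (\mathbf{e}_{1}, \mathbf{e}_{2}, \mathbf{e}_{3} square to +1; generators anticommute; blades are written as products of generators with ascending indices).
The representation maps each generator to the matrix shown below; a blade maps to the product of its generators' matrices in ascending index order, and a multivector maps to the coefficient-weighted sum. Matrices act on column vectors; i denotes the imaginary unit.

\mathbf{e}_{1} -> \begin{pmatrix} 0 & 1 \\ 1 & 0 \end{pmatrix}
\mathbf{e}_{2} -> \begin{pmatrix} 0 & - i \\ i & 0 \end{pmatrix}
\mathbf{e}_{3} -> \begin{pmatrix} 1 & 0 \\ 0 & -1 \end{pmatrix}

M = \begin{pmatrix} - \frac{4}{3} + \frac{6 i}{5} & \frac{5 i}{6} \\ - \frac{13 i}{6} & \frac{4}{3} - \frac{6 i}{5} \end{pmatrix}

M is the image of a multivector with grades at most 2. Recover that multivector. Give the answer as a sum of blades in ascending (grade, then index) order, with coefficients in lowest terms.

Method: 1, rho(e_{1}), rho(e_{2}), rho(e_{3}) form a trace-orthogonal basis of the 2x2 complex matrices (tr(X Y) = 2 if X = Y, else 0), so M = m0*1 + m1*rho(e_{1}) + m2*rho(e_{2}) + m3*rho(e_{3}) with m0 = tr(M)/2 = 0, m1 = tr(M rho(e_{1}))/2 = - \frac{2 i}{3}, m2 = tr(M rho(e_{2}))/2 = - \frac{3}{2}, m3 = tr(M rho(e_{3}))/2 = - \frac{4}{3} + \frac{6 i}{5}.
Multiplying table entries, the bivector images are rho(e_{1} e_{2}) = i*rho(e_{3}), rho(e_{1} e_{3}) = -i*rho(e_{2}), rho(e_{2} e_{3}) = i*rho(e_{1}); with real blade coefficients the real parts of m0..m3 are the coefficients of 1, e_{1}, e_{2}, e_{3} and the imaginary parts give the bivectors (e_{2} e_{3}: Im m1, e_{1} e_{3}: -Im m2, e_{1} e_{2}: Im m3).
Answer: -\frac{3}{2} e_{2} - \frac{4}{3} e_{3} + \frac{6}{5} e_{1} e_{2} - \frac{2}{3} e_{2} e_{3}


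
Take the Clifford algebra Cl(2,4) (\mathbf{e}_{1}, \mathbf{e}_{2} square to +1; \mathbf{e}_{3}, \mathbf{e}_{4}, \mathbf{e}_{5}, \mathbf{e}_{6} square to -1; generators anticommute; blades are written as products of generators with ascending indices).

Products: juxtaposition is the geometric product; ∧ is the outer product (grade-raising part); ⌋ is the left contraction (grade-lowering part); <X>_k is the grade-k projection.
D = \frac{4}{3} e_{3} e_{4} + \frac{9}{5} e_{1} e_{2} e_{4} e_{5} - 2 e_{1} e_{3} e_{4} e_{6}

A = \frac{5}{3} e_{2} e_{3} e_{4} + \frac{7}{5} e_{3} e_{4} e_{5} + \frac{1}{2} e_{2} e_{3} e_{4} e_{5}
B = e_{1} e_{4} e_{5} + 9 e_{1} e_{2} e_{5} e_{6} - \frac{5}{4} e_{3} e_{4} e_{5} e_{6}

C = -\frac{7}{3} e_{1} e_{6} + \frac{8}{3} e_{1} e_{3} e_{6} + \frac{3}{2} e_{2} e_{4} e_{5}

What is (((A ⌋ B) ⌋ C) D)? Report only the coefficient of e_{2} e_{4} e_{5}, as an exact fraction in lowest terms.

step 1: -\frac{7}{4} e_{6}
step 2: \frac{49}{12} e_{1} + \frac{14}{3} e_{1} e_{3}
step 3: -\frac{56}{9} e_{1} e_{4} - \frac{28}{3} e_{4} e_{6} + \frac{49}{9} e_{1} e_{3} e_{4} + \frac{147}{20} e_{2} e_{4} e_{5} - \frac{49}{6} e_{3} e_{4} e_{6} + \frac{42}{5} e_{2} e_{3} e_{4} e_{5}
Answer: \frac{147}{20}


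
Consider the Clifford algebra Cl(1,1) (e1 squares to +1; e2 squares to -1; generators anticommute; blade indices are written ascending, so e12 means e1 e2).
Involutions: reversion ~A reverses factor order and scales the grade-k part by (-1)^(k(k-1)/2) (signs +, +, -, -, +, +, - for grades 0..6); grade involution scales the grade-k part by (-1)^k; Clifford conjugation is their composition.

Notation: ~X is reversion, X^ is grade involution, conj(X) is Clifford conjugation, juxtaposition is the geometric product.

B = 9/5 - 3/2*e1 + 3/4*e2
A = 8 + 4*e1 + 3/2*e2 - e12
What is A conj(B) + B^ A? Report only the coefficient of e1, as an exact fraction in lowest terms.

first term: 861/40 + 369/20*e1 - 9/5*e2 - 141/20*e12
second term: 861/40 + 399/20*e1 - 24/5*e2 + 69/20*e12
Answer: 192/5


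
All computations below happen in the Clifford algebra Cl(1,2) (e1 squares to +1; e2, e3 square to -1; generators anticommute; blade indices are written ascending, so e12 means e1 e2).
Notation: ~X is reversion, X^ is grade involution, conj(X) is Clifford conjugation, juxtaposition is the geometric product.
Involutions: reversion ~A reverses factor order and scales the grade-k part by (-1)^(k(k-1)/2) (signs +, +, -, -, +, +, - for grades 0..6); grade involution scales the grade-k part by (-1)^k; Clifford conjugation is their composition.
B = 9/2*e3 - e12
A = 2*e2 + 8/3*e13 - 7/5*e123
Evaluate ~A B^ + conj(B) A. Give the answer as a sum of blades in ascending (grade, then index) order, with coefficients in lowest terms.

first term: -14*e1 - 7/5*e3 + 63/10*e12 - 19/3*e23
second term: -14*e1 - 7/5*e3 - 63/10*e12 + 19/3*e23
Answer: -28*e1 - 14/5*e3


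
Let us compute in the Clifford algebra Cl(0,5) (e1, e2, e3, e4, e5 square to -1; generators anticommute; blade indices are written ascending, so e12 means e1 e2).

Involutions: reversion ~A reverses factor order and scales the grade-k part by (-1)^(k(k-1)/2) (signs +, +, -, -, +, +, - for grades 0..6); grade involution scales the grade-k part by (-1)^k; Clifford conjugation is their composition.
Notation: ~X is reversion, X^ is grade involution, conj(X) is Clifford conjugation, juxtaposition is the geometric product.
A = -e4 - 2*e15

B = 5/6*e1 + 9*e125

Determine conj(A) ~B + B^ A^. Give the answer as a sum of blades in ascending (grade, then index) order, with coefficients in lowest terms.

first term: -18*e2 + 5/3*e5 - 5/6*e14 - 9*e1245
second term: 18*e2 - 5/3*e5 - 5/6*e14 + 9*e1245
Answer: -5/3*e14


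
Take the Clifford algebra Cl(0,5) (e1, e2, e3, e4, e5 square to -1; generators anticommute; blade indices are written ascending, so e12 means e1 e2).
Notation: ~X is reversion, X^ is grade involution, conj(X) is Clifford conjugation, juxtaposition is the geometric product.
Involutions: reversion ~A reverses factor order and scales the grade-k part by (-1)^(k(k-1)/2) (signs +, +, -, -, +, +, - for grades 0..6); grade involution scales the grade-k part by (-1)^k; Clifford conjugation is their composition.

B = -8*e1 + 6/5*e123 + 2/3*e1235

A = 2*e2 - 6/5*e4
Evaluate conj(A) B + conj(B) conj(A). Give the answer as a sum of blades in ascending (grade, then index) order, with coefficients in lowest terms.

first term: -16*e12 - 12/5*e13 + 48/5*e14 - 4/3*e135 - 36/25*e1234 - 4/5*e12345
second term: -16*e12 - 12/5*e13 + 48/5*e14 + 4/3*e135 + 36/25*e1234 - 4/5*e12345
Answer: -32*e12 - 24/5*e13 + 96/5*e14 - 8/5*e12345


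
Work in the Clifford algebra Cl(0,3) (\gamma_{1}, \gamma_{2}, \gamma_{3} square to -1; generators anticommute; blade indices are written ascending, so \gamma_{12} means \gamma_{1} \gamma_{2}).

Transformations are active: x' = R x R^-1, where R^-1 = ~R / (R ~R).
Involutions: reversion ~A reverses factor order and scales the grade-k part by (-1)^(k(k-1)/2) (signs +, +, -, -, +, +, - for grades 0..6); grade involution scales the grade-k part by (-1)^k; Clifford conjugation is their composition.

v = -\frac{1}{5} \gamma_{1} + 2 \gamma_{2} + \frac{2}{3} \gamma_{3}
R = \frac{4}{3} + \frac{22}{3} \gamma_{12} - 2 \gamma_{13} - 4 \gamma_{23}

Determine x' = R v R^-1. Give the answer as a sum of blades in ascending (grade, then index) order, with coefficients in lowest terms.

~R = \frac{4}{3} - \frac{22}{3} \gamma_{12} + 2 \gamma_{13} + 4 \gamma_{23}, and R ~R = \frac{680}{9}, so R^-1 = ~R / (\frac{680}{9}).
R v = -\frac{68}{5} \gamma_{1} + \frac{58}{15} \gamma_{2} - \frac{302}{45} \gamma_{3} + \frac{436}{45} \gamma_{123}
Answer: -\frac{111}{85} \gamma_{1} - \frac{574}{425} \gamma_{2} + \frac{1246}{1275} \gamma_{3}
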